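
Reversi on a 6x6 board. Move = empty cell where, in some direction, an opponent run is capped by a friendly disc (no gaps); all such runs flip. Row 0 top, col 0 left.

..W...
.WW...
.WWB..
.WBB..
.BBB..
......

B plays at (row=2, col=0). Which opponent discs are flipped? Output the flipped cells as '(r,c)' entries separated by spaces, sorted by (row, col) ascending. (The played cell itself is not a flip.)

Answer: (2,1) (2,2) (3,1)

Derivation:
Dir NW: edge -> no flip
Dir N: first cell '.' (not opp) -> no flip
Dir NE: opp run (1,1) (0,2), next=edge -> no flip
Dir W: edge -> no flip
Dir E: opp run (2,1) (2,2) capped by B -> flip
Dir SW: edge -> no flip
Dir S: first cell '.' (not opp) -> no flip
Dir SE: opp run (3,1) capped by B -> flip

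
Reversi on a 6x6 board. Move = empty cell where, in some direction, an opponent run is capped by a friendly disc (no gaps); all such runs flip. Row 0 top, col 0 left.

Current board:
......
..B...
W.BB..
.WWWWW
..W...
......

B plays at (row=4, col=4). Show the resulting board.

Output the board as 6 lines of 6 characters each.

Answer: ......
..B...
W.BB..
.WWBWW
..W.B.
......

Derivation:
Place B at (4,4); scan 8 dirs for brackets.
Dir NW: opp run (3,3) capped by B -> flip
Dir N: opp run (3,4), next='.' -> no flip
Dir NE: opp run (3,5), next=edge -> no flip
Dir W: first cell '.' (not opp) -> no flip
Dir E: first cell '.' (not opp) -> no flip
Dir SW: first cell '.' (not opp) -> no flip
Dir S: first cell '.' (not opp) -> no flip
Dir SE: first cell '.' (not opp) -> no flip
All flips: (3,3)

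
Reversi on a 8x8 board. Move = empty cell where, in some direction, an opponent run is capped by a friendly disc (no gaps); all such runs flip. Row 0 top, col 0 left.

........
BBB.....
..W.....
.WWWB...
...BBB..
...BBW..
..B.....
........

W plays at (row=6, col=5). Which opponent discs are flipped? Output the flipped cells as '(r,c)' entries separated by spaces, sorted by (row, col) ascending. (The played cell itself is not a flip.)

Dir NW: opp run (5,4) (4,3) capped by W -> flip
Dir N: first cell 'W' (not opp) -> no flip
Dir NE: first cell '.' (not opp) -> no flip
Dir W: first cell '.' (not opp) -> no flip
Dir E: first cell '.' (not opp) -> no flip
Dir SW: first cell '.' (not opp) -> no flip
Dir S: first cell '.' (not opp) -> no flip
Dir SE: first cell '.' (not opp) -> no flip

Answer: (4,3) (5,4)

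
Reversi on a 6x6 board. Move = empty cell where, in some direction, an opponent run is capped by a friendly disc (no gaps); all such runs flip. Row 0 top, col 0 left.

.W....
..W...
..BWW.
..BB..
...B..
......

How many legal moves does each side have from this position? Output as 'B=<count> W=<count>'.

-- B to move --
(0,0): no bracket -> illegal
(0,2): flips 1 -> legal
(0,3): no bracket -> illegal
(1,0): no bracket -> illegal
(1,1): no bracket -> illegal
(1,3): flips 1 -> legal
(1,4): flips 1 -> legal
(1,5): flips 1 -> legal
(2,1): no bracket -> illegal
(2,5): flips 2 -> legal
(3,4): no bracket -> illegal
(3,5): no bracket -> illegal
B mobility = 5
-- W to move --
(1,1): no bracket -> illegal
(1,3): no bracket -> illegal
(2,1): flips 1 -> legal
(3,1): no bracket -> illegal
(3,4): no bracket -> illegal
(4,1): flips 1 -> legal
(4,2): flips 3 -> legal
(4,4): no bracket -> illegal
(5,2): no bracket -> illegal
(5,3): flips 2 -> legal
(5,4): no bracket -> illegal
W mobility = 4

Answer: B=5 W=4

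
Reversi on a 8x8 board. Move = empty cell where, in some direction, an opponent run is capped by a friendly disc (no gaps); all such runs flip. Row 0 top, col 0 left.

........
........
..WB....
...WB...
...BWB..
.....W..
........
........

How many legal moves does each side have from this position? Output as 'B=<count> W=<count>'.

Answer: B=4 W=6

Derivation:
-- B to move --
(1,1): no bracket -> illegal
(1,2): no bracket -> illegal
(1,3): no bracket -> illegal
(2,1): flips 1 -> legal
(2,4): no bracket -> illegal
(3,1): no bracket -> illegal
(3,2): flips 1 -> legal
(3,5): no bracket -> illegal
(4,2): no bracket -> illegal
(4,6): no bracket -> illegal
(5,3): no bracket -> illegal
(5,4): flips 1 -> legal
(5,6): no bracket -> illegal
(6,4): no bracket -> illegal
(6,5): flips 1 -> legal
(6,6): no bracket -> illegal
B mobility = 4
-- W to move --
(1,2): no bracket -> illegal
(1,3): flips 1 -> legal
(1,4): no bracket -> illegal
(2,4): flips 2 -> legal
(2,5): no bracket -> illegal
(3,2): no bracket -> illegal
(3,5): flips 2 -> legal
(3,6): no bracket -> illegal
(4,2): flips 1 -> legal
(4,6): flips 1 -> legal
(5,2): no bracket -> illegal
(5,3): flips 1 -> legal
(5,4): no bracket -> illegal
(5,6): no bracket -> illegal
W mobility = 6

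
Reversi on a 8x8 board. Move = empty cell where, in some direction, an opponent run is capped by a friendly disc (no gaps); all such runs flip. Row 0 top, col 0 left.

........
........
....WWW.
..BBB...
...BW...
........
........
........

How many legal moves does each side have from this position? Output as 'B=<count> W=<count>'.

-- B to move --
(1,3): no bracket -> illegal
(1,4): flips 1 -> legal
(1,5): flips 1 -> legal
(1,6): flips 1 -> legal
(1,7): no bracket -> illegal
(2,3): no bracket -> illegal
(2,7): no bracket -> illegal
(3,5): no bracket -> illegal
(3,6): no bracket -> illegal
(3,7): no bracket -> illegal
(4,5): flips 1 -> legal
(5,3): no bracket -> illegal
(5,4): flips 1 -> legal
(5,5): flips 1 -> legal
B mobility = 6
-- W to move --
(2,1): no bracket -> illegal
(2,2): flips 1 -> legal
(2,3): no bracket -> illegal
(3,1): no bracket -> illegal
(3,5): no bracket -> illegal
(4,1): no bracket -> illegal
(4,2): flips 2 -> legal
(4,5): no bracket -> illegal
(5,2): flips 2 -> legal
(5,3): no bracket -> illegal
(5,4): no bracket -> illegal
W mobility = 3

Answer: B=6 W=3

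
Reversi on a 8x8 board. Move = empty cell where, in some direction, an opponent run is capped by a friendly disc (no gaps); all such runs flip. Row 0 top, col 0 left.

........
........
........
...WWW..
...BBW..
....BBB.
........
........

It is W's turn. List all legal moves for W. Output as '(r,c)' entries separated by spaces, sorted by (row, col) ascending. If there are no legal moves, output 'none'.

Answer: (4,2) (5,2) (5,3) (6,3) (6,4) (6,5) (6,6) (6,7)

Derivation:
(3,2): no bracket -> illegal
(4,2): flips 2 -> legal
(4,6): no bracket -> illegal
(4,7): no bracket -> illegal
(5,2): flips 1 -> legal
(5,3): flips 2 -> legal
(5,7): no bracket -> illegal
(6,3): flips 1 -> legal
(6,4): flips 2 -> legal
(6,5): flips 1 -> legal
(6,6): flips 2 -> legal
(6,7): flips 1 -> legal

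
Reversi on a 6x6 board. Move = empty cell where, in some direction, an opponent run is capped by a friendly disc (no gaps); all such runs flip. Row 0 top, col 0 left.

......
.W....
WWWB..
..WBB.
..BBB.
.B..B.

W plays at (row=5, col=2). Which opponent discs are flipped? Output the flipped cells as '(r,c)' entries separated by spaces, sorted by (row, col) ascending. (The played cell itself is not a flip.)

Answer: (4,2)

Derivation:
Dir NW: first cell '.' (not opp) -> no flip
Dir N: opp run (4,2) capped by W -> flip
Dir NE: opp run (4,3) (3,4), next='.' -> no flip
Dir W: opp run (5,1), next='.' -> no flip
Dir E: first cell '.' (not opp) -> no flip
Dir SW: edge -> no flip
Dir S: edge -> no flip
Dir SE: edge -> no flip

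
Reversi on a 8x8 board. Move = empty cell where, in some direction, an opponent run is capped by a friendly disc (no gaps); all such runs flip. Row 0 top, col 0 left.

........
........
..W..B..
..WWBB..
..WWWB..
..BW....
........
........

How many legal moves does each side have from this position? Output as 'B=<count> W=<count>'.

Answer: B=5 W=8

Derivation:
-- B to move --
(1,1): no bracket -> illegal
(1,2): flips 3 -> legal
(1,3): no bracket -> illegal
(2,1): no bracket -> illegal
(2,3): no bracket -> illegal
(2,4): no bracket -> illegal
(3,1): flips 2 -> legal
(4,1): flips 3 -> legal
(5,1): no bracket -> illegal
(5,4): flips 2 -> legal
(5,5): no bracket -> illegal
(6,2): flips 2 -> legal
(6,3): no bracket -> illegal
(6,4): no bracket -> illegal
B mobility = 5
-- W to move --
(1,4): no bracket -> illegal
(1,5): no bracket -> illegal
(1,6): flips 2 -> legal
(2,3): no bracket -> illegal
(2,4): flips 1 -> legal
(2,6): flips 1 -> legal
(3,6): flips 2 -> legal
(4,1): no bracket -> illegal
(4,6): flips 1 -> legal
(5,1): flips 1 -> legal
(5,4): no bracket -> illegal
(5,5): no bracket -> illegal
(5,6): no bracket -> illegal
(6,1): flips 1 -> legal
(6,2): flips 1 -> legal
(6,3): no bracket -> illegal
W mobility = 8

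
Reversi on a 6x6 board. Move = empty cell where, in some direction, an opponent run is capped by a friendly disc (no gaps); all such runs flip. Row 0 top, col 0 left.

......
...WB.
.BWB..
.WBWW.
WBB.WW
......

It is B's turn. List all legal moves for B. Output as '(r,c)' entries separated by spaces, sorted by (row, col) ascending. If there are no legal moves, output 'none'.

Answer: (0,3) (1,2) (2,0) (2,4) (3,0) (3,5) (4,3)

Derivation:
(0,2): no bracket -> illegal
(0,3): flips 1 -> legal
(0,4): no bracket -> illegal
(1,1): no bracket -> illegal
(1,2): flips 2 -> legal
(2,0): flips 1 -> legal
(2,4): flips 1 -> legal
(2,5): no bracket -> illegal
(3,0): flips 1 -> legal
(3,5): flips 2 -> legal
(4,3): flips 1 -> legal
(5,0): no bracket -> illegal
(5,1): no bracket -> illegal
(5,3): no bracket -> illegal
(5,4): no bracket -> illegal
(5,5): no bracket -> illegal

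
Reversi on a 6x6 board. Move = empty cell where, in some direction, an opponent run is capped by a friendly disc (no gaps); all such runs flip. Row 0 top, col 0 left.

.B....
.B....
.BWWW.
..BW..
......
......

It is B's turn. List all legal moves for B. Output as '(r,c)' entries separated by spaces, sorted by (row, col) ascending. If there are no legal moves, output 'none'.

Answer: (1,2) (1,4) (2,5) (3,4) (4,4)

Derivation:
(1,2): flips 1 -> legal
(1,3): no bracket -> illegal
(1,4): flips 1 -> legal
(1,5): no bracket -> illegal
(2,5): flips 3 -> legal
(3,1): no bracket -> illegal
(3,4): flips 1 -> legal
(3,5): no bracket -> illegal
(4,2): no bracket -> illegal
(4,3): no bracket -> illegal
(4,4): flips 2 -> legal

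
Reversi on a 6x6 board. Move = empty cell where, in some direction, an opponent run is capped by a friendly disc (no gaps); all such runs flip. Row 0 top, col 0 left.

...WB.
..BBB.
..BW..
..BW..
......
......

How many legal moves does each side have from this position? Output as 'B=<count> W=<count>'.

Answer: B=5 W=7

Derivation:
-- B to move --
(0,2): flips 1 -> legal
(2,4): flips 1 -> legal
(3,4): flips 2 -> legal
(4,2): no bracket -> illegal
(4,3): flips 2 -> legal
(4,4): flips 1 -> legal
B mobility = 5
-- W to move --
(0,1): flips 1 -> legal
(0,2): no bracket -> illegal
(0,5): flips 2 -> legal
(1,1): flips 1 -> legal
(1,5): no bracket -> illegal
(2,1): flips 2 -> legal
(2,4): no bracket -> illegal
(2,5): flips 1 -> legal
(3,1): flips 1 -> legal
(4,1): flips 1 -> legal
(4,2): no bracket -> illegal
(4,3): no bracket -> illegal
W mobility = 7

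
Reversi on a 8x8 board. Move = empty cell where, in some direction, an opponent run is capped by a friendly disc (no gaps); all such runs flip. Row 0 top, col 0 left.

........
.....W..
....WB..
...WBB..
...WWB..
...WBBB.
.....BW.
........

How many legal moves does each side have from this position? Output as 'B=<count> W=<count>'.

-- B to move --
(0,4): no bracket -> illegal
(0,5): flips 1 -> legal
(0,6): no bracket -> illegal
(1,3): flips 1 -> legal
(1,4): flips 1 -> legal
(1,6): no bracket -> illegal
(2,2): flips 2 -> legal
(2,3): flips 1 -> legal
(2,6): no bracket -> illegal
(3,2): flips 2 -> legal
(4,2): flips 2 -> legal
(5,2): flips 2 -> legal
(5,7): no bracket -> illegal
(6,2): flips 2 -> legal
(6,3): no bracket -> illegal
(6,4): no bracket -> illegal
(6,7): flips 1 -> legal
(7,5): no bracket -> illegal
(7,6): flips 1 -> legal
(7,7): flips 1 -> legal
B mobility = 12
-- W to move --
(1,4): no bracket -> illegal
(1,6): flips 2 -> legal
(2,3): no bracket -> illegal
(2,6): flips 2 -> legal
(3,6): flips 2 -> legal
(4,6): flips 3 -> legal
(4,7): no bracket -> illegal
(5,7): flips 3 -> legal
(6,3): no bracket -> illegal
(6,4): flips 2 -> legal
(6,7): no bracket -> illegal
(7,4): no bracket -> illegal
(7,5): flips 5 -> legal
(7,6): flips 2 -> legal
W mobility = 8

Answer: B=12 W=8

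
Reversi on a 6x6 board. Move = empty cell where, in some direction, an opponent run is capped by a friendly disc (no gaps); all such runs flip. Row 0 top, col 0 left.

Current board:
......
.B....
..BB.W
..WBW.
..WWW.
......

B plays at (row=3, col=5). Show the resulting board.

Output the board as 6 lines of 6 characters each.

Answer: ......
.B....
..BB.W
..WBBB
..WWW.
......

Derivation:
Place B at (3,5); scan 8 dirs for brackets.
Dir NW: first cell '.' (not opp) -> no flip
Dir N: opp run (2,5), next='.' -> no flip
Dir NE: edge -> no flip
Dir W: opp run (3,4) capped by B -> flip
Dir E: edge -> no flip
Dir SW: opp run (4,4), next='.' -> no flip
Dir S: first cell '.' (not opp) -> no flip
Dir SE: edge -> no flip
All flips: (3,4)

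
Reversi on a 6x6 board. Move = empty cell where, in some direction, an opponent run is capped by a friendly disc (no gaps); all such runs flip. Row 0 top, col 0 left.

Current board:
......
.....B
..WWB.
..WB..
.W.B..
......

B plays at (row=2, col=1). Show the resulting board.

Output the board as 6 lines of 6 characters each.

Place B at (2,1); scan 8 dirs for brackets.
Dir NW: first cell '.' (not opp) -> no flip
Dir N: first cell '.' (not opp) -> no flip
Dir NE: first cell '.' (not opp) -> no flip
Dir W: first cell '.' (not opp) -> no flip
Dir E: opp run (2,2) (2,3) capped by B -> flip
Dir SW: first cell '.' (not opp) -> no flip
Dir S: first cell '.' (not opp) -> no flip
Dir SE: opp run (3,2) capped by B -> flip
All flips: (2,2) (2,3) (3,2)

Answer: ......
.....B
.BBBB.
..BB..
.W.B..
......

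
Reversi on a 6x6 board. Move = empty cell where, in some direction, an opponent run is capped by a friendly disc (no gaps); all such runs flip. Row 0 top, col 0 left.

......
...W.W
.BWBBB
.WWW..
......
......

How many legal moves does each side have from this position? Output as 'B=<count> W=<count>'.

Answer: B=6 W=5

Derivation:
-- B to move --
(0,2): flips 1 -> legal
(0,3): flips 1 -> legal
(0,4): no bracket -> illegal
(0,5): flips 1 -> legal
(1,1): no bracket -> illegal
(1,2): no bracket -> illegal
(1,4): no bracket -> illegal
(2,0): no bracket -> illegal
(3,0): no bracket -> illegal
(3,4): no bracket -> illegal
(4,0): no bracket -> illegal
(4,1): flips 2 -> legal
(4,2): flips 1 -> legal
(4,3): flips 2 -> legal
(4,4): no bracket -> illegal
B mobility = 6
-- W to move --
(1,0): flips 1 -> legal
(1,1): flips 1 -> legal
(1,2): no bracket -> illegal
(1,4): flips 1 -> legal
(2,0): flips 1 -> legal
(3,0): no bracket -> illegal
(3,4): no bracket -> illegal
(3,5): flips 2 -> legal
W mobility = 5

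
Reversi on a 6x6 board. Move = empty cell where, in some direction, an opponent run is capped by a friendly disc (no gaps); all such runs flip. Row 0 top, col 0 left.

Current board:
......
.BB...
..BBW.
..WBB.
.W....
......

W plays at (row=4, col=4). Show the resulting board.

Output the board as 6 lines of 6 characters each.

Place W at (4,4); scan 8 dirs for brackets.
Dir NW: opp run (3,3) (2,2) (1,1), next='.' -> no flip
Dir N: opp run (3,4) capped by W -> flip
Dir NE: first cell '.' (not opp) -> no flip
Dir W: first cell '.' (not opp) -> no flip
Dir E: first cell '.' (not opp) -> no flip
Dir SW: first cell '.' (not opp) -> no flip
Dir S: first cell '.' (not opp) -> no flip
Dir SE: first cell '.' (not opp) -> no flip
All flips: (3,4)

Answer: ......
.BB...
..BBW.
..WBW.
.W..W.
......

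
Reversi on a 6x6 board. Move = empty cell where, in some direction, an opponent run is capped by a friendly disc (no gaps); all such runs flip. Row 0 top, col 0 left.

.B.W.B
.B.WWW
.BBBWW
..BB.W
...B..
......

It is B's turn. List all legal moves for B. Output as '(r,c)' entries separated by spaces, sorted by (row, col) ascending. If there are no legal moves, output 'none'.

Answer: (0,4) (4,5)

Derivation:
(0,2): no bracket -> illegal
(0,4): flips 1 -> legal
(1,2): no bracket -> illegal
(3,4): no bracket -> illegal
(4,4): no bracket -> illegal
(4,5): flips 3 -> legal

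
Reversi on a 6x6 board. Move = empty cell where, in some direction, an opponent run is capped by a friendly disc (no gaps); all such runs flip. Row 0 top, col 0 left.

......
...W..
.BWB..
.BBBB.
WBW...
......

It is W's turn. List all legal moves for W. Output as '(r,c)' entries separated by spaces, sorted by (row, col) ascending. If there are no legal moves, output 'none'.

Answer: (2,0) (2,4) (4,3) (4,4)

Derivation:
(1,0): no bracket -> illegal
(1,1): no bracket -> illegal
(1,2): no bracket -> illegal
(1,4): no bracket -> illegal
(2,0): flips 2 -> legal
(2,4): flips 2 -> legal
(2,5): no bracket -> illegal
(3,0): no bracket -> illegal
(3,5): no bracket -> illegal
(4,3): flips 2 -> legal
(4,4): flips 1 -> legal
(4,5): no bracket -> illegal
(5,0): no bracket -> illegal
(5,1): no bracket -> illegal
(5,2): no bracket -> illegal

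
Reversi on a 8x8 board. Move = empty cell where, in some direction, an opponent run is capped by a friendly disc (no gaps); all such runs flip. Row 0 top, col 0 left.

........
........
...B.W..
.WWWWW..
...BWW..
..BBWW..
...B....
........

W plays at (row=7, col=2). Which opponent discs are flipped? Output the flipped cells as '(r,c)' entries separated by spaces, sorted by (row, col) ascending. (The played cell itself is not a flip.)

Dir NW: first cell '.' (not opp) -> no flip
Dir N: first cell '.' (not opp) -> no flip
Dir NE: opp run (6,3) capped by W -> flip
Dir W: first cell '.' (not opp) -> no flip
Dir E: first cell '.' (not opp) -> no flip
Dir SW: edge -> no flip
Dir S: edge -> no flip
Dir SE: edge -> no flip

Answer: (6,3)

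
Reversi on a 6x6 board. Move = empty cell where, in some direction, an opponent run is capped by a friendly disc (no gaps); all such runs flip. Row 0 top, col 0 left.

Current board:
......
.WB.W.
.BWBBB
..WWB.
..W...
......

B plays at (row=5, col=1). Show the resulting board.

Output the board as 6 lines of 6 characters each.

Answer: ......
.WB.W.
.BWBBB
..WBB.
..B...
.B....

Derivation:
Place B at (5,1); scan 8 dirs for brackets.
Dir NW: first cell '.' (not opp) -> no flip
Dir N: first cell '.' (not opp) -> no flip
Dir NE: opp run (4,2) (3,3) capped by B -> flip
Dir W: first cell '.' (not opp) -> no flip
Dir E: first cell '.' (not opp) -> no flip
Dir SW: edge -> no flip
Dir S: edge -> no flip
Dir SE: edge -> no flip
All flips: (3,3) (4,2)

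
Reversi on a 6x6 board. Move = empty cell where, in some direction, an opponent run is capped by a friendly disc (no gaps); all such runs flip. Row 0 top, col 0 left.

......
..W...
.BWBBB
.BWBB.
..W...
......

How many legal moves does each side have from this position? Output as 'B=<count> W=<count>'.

-- B to move --
(0,1): flips 1 -> legal
(0,2): no bracket -> illegal
(0,3): flips 1 -> legal
(1,1): flips 1 -> legal
(1,3): flips 1 -> legal
(4,1): flips 1 -> legal
(4,3): flips 1 -> legal
(5,1): flips 1 -> legal
(5,2): no bracket -> illegal
(5,3): flips 1 -> legal
B mobility = 8
-- W to move --
(1,0): flips 1 -> legal
(1,1): no bracket -> illegal
(1,3): no bracket -> illegal
(1,4): flips 1 -> legal
(1,5): flips 2 -> legal
(2,0): flips 2 -> legal
(3,0): flips 2 -> legal
(3,5): flips 2 -> legal
(4,0): flips 1 -> legal
(4,1): no bracket -> illegal
(4,3): no bracket -> illegal
(4,4): flips 1 -> legal
(4,5): flips 2 -> legal
W mobility = 9

Answer: B=8 W=9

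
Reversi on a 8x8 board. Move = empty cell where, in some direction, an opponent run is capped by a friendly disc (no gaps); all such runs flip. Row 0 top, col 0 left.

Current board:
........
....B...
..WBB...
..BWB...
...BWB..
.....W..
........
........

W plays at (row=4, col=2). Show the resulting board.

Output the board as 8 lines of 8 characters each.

Answer: ........
....B...
..WBB...
..WWB...
..WWWB..
.....W..
........
........

Derivation:
Place W at (4,2); scan 8 dirs for brackets.
Dir NW: first cell '.' (not opp) -> no flip
Dir N: opp run (3,2) capped by W -> flip
Dir NE: first cell 'W' (not opp) -> no flip
Dir W: first cell '.' (not opp) -> no flip
Dir E: opp run (4,3) capped by W -> flip
Dir SW: first cell '.' (not opp) -> no flip
Dir S: first cell '.' (not opp) -> no flip
Dir SE: first cell '.' (not opp) -> no flip
All flips: (3,2) (4,3)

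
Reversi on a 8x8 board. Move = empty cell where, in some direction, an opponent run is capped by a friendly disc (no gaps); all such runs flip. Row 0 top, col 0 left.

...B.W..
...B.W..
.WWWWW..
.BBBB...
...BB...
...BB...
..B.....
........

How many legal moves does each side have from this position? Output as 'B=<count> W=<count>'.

-- B to move --
(0,4): no bracket -> illegal
(0,6): flips 2 -> legal
(1,0): flips 1 -> legal
(1,1): flips 2 -> legal
(1,2): flips 2 -> legal
(1,4): flips 2 -> legal
(1,6): flips 1 -> legal
(2,0): no bracket -> illegal
(2,6): no bracket -> illegal
(3,0): no bracket -> illegal
(3,5): flips 1 -> legal
(3,6): no bracket -> illegal
B mobility = 7
-- W to move --
(0,2): flips 1 -> legal
(0,4): flips 1 -> legal
(1,2): no bracket -> illegal
(1,4): no bracket -> illegal
(2,0): no bracket -> illegal
(3,0): no bracket -> illegal
(3,5): no bracket -> illegal
(4,0): flips 1 -> legal
(4,1): flips 2 -> legal
(4,2): flips 2 -> legal
(4,5): flips 1 -> legal
(5,1): no bracket -> illegal
(5,2): flips 2 -> legal
(5,5): flips 2 -> legal
(6,1): no bracket -> illegal
(6,3): flips 3 -> legal
(6,4): flips 3 -> legal
(6,5): flips 3 -> legal
(7,1): no bracket -> illegal
(7,2): no bracket -> illegal
(7,3): no bracket -> illegal
W mobility = 11

Answer: B=7 W=11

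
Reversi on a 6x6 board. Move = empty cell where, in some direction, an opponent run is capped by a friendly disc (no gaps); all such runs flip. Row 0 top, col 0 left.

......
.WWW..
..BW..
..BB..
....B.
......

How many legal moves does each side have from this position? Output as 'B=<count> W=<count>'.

Answer: B=6 W=6

Derivation:
-- B to move --
(0,0): flips 1 -> legal
(0,1): no bracket -> illegal
(0,2): flips 1 -> legal
(0,3): flips 2 -> legal
(0,4): flips 1 -> legal
(1,0): no bracket -> illegal
(1,4): flips 1 -> legal
(2,0): no bracket -> illegal
(2,1): no bracket -> illegal
(2,4): flips 1 -> legal
(3,4): no bracket -> illegal
B mobility = 6
-- W to move --
(2,1): flips 1 -> legal
(2,4): no bracket -> illegal
(3,1): flips 1 -> legal
(3,4): no bracket -> illegal
(3,5): no bracket -> illegal
(4,1): flips 1 -> legal
(4,2): flips 2 -> legal
(4,3): flips 1 -> legal
(4,5): no bracket -> illegal
(5,3): no bracket -> illegal
(5,4): no bracket -> illegal
(5,5): flips 3 -> legal
W mobility = 6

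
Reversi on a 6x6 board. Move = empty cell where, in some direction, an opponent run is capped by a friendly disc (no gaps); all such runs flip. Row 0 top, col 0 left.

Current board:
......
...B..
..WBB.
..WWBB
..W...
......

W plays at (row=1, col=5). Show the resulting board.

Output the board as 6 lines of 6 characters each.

Answer: ......
...B.W
..WBW.
..WWBB
..W...
......

Derivation:
Place W at (1,5); scan 8 dirs for brackets.
Dir NW: first cell '.' (not opp) -> no flip
Dir N: first cell '.' (not opp) -> no flip
Dir NE: edge -> no flip
Dir W: first cell '.' (not opp) -> no flip
Dir E: edge -> no flip
Dir SW: opp run (2,4) capped by W -> flip
Dir S: first cell '.' (not opp) -> no flip
Dir SE: edge -> no flip
All flips: (2,4)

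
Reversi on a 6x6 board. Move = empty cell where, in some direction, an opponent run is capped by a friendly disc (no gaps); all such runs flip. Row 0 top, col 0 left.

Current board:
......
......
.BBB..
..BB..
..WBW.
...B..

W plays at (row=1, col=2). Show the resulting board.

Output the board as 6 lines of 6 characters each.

Answer: ......
..W...
.BWB..
..WB..
..WBW.
...B..

Derivation:
Place W at (1,2); scan 8 dirs for brackets.
Dir NW: first cell '.' (not opp) -> no flip
Dir N: first cell '.' (not opp) -> no flip
Dir NE: first cell '.' (not opp) -> no flip
Dir W: first cell '.' (not opp) -> no flip
Dir E: first cell '.' (not opp) -> no flip
Dir SW: opp run (2,1), next='.' -> no flip
Dir S: opp run (2,2) (3,2) capped by W -> flip
Dir SE: opp run (2,3), next='.' -> no flip
All flips: (2,2) (3,2)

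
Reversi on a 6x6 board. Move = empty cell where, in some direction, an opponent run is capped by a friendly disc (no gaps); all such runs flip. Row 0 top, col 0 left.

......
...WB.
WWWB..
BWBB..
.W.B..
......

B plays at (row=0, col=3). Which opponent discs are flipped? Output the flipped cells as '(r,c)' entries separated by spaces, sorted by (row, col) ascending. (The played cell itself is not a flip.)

Answer: (1,3)

Derivation:
Dir NW: edge -> no flip
Dir N: edge -> no flip
Dir NE: edge -> no flip
Dir W: first cell '.' (not opp) -> no flip
Dir E: first cell '.' (not opp) -> no flip
Dir SW: first cell '.' (not opp) -> no flip
Dir S: opp run (1,3) capped by B -> flip
Dir SE: first cell 'B' (not opp) -> no flip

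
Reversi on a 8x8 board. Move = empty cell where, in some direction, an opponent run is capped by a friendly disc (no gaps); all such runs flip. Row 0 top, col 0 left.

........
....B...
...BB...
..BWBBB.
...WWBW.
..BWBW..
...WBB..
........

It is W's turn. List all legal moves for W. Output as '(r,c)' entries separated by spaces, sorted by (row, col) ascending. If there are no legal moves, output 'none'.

Answer: (0,4) (1,3) (1,5) (2,1) (2,5) (2,6) (2,7) (3,1) (3,7) (4,1) (5,1) (6,1) (6,6) (7,3) (7,4) (7,5) (7,6)

Derivation:
(0,3): no bracket -> illegal
(0,4): flips 3 -> legal
(0,5): no bracket -> illegal
(1,2): no bracket -> illegal
(1,3): flips 3 -> legal
(1,5): flips 1 -> legal
(2,1): flips 1 -> legal
(2,2): no bracket -> illegal
(2,5): flips 3 -> legal
(2,6): flips 2 -> legal
(2,7): flips 3 -> legal
(3,1): flips 1 -> legal
(3,7): flips 3 -> legal
(4,1): flips 1 -> legal
(4,2): no bracket -> illegal
(4,7): no bracket -> illegal
(5,1): flips 1 -> legal
(5,6): no bracket -> illegal
(6,1): flips 1 -> legal
(6,2): no bracket -> illegal
(6,6): flips 2 -> legal
(7,3): flips 1 -> legal
(7,4): flips 2 -> legal
(7,5): flips 2 -> legal
(7,6): flips 2 -> legal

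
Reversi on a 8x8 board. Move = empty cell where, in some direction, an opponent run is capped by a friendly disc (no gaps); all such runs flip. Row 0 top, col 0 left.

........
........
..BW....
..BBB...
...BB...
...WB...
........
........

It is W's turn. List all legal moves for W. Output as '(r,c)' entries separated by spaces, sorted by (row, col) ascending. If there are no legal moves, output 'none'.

Answer: (2,1) (3,5) (4,1) (4,5) (5,5)

Derivation:
(1,1): no bracket -> illegal
(1,2): no bracket -> illegal
(1,3): no bracket -> illegal
(2,1): flips 1 -> legal
(2,4): no bracket -> illegal
(2,5): no bracket -> illegal
(3,1): no bracket -> illegal
(3,5): flips 1 -> legal
(4,1): flips 1 -> legal
(4,2): no bracket -> illegal
(4,5): flips 1 -> legal
(5,2): no bracket -> illegal
(5,5): flips 1 -> legal
(6,3): no bracket -> illegal
(6,4): no bracket -> illegal
(6,5): no bracket -> illegal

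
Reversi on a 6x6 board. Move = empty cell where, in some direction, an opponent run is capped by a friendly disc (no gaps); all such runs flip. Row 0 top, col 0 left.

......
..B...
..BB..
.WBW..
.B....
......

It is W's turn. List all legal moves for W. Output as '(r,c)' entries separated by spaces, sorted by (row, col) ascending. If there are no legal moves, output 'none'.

(0,1): no bracket -> illegal
(0,2): no bracket -> illegal
(0,3): no bracket -> illegal
(1,1): flips 1 -> legal
(1,3): flips 2 -> legal
(1,4): no bracket -> illegal
(2,1): no bracket -> illegal
(2,4): no bracket -> illegal
(3,0): no bracket -> illegal
(3,4): no bracket -> illegal
(4,0): no bracket -> illegal
(4,2): no bracket -> illegal
(4,3): no bracket -> illegal
(5,0): no bracket -> illegal
(5,1): flips 1 -> legal
(5,2): no bracket -> illegal

Answer: (1,1) (1,3) (5,1)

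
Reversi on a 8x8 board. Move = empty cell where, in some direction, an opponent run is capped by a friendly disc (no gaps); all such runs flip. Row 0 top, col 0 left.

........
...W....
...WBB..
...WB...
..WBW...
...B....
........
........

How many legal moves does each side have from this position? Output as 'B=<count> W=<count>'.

-- B to move --
(0,2): flips 1 -> legal
(0,3): flips 3 -> legal
(0,4): no bracket -> illegal
(1,2): flips 1 -> legal
(1,4): no bracket -> illegal
(2,2): flips 1 -> legal
(3,1): flips 1 -> legal
(3,2): flips 1 -> legal
(3,5): flips 1 -> legal
(4,1): flips 1 -> legal
(4,5): flips 1 -> legal
(5,1): flips 2 -> legal
(5,2): no bracket -> illegal
(5,4): flips 1 -> legal
(5,5): no bracket -> illegal
B mobility = 11
-- W to move --
(1,4): flips 2 -> legal
(1,5): flips 1 -> legal
(1,6): no bracket -> illegal
(2,6): flips 2 -> legal
(3,2): no bracket -> illegal
(3,5): flips 2 -> legal
(3,6): no bracket -> illegal
(4,5): flips 1 -> legal
(5,2): no bracket -> illegal
(5,4): no bracket -> illegal
(6,2): flips 1 -> legal
(6,3): flips 2 -> legal
(6,4): flips 1 -> legal
W mobility = 8

Answer: B=11 W=8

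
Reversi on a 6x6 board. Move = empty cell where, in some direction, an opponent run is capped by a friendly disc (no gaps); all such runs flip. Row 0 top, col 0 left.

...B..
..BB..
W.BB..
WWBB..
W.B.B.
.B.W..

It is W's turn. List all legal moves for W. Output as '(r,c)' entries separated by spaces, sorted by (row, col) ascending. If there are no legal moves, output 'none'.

(0,1): no bracket -> illegal
(0,2): no bracket -> illegal
(0,4): flips 2 -> legal
(1,1): no bracket -> illegal
(1,4): no bracket -> illegal
(2,1): no bracket -> illegal
(2,4): no bracket -> illegal
(3,4): flips 2 -> legal
(3,5): flips 1 -> legal
(4,1): no bracket -> illegal
(4,3): no bracket -> illegal
(4,5): no bracket -> illegal
(5,0): no bracket -> illegal
(5,2): no bracket -> illegal
(5,4): no bracket -> illegal
(5,5): no bracket -> illegal

Answer: (0,4) (3,4) (3,5)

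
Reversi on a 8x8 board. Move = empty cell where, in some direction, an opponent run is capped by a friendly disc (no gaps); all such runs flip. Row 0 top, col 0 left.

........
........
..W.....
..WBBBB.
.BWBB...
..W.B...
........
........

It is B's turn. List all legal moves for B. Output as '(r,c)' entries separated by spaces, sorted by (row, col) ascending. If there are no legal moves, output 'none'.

Answer: (1,1) (2,1) (2,3) (3,1) (5,1) (6,1) (6,3)

Derivation:
(1,1): flips 1 -> legal
(1,2): no bracket -> illegal
(1,3): no bracket -> illegal
(2,1): flips 1 -> legal
(2,3): flips 1 -> legal
(3,1): flips 1 -> legal
(5,1): flips 1 -> legal
(5,3): no bracket -> illegal
(6,1): flips 1 -> legal
(6,2): no bracket -> illegal
(6,3): flips 1 -> legal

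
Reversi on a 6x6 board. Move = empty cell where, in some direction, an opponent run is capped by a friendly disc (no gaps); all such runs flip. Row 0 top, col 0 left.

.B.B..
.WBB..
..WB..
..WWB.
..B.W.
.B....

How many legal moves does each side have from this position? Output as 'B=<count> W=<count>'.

Answer: B=7 W=6

Derivation:
-- B to move --
(0,0): no bracket -> illegal
(0,2): no bracket -> illegal
(1,0): flips 1 -> legal
(2,0): no bracket -> illegal
(2,1): flips 2 -> legal
(2,4): flips 1 -> legal
(3,1): flips 3 -> legal
(3,5): no bracket -> illegal
(4,1): flips 1 -> legal
(4,3): flips 1 -> legal
(4,5): no bracket -> illegal
(5,3): no bracket -> illegal
(5,4): flips 1 -> legal
(5,5): no bracket -> illegal
B mobility = 7
-- W to move --
(0,0): no bracket -> illegal
(0,2): flips 1 -> legal
(0,4): flips 1 -> legal
(1,0): no bracket -> illegal
(1,4): flips 3 -> legal
(2,1): no bracket -> illegal
(2,4): flips 2 -> legal
(2,5): no bracket -> illegal
(3,1): no bracket -> illegal
(3,5): flips 1 -> legal
(4,0): no bracket -> illegal
(4,1): no bracket -> illegal
(4,3): no bracket -> illegal
(4,5): no bracket -> illegal
(5,0): no bracket -> illegal
(5,2): flips 1 -> legal
(5,3): no bracket -> illegal
W mobility = 6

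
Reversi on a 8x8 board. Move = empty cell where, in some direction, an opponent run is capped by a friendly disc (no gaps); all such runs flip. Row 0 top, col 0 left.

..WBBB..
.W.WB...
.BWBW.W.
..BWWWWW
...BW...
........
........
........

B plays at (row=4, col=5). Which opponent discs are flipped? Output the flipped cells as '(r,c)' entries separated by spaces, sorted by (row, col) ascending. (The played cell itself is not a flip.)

Dir NW: opp run (3,4) capped by B -> flip
Dir N: opp run (3,5), next='.' -> no flip
Dir NE: opp run (3,6), next='.' -> no flip
Dir W: opp run (4,4) capped by B -> flip
Dir E: first cell '.' (not opp) -> no flip
Dir SW: first cell '.' (not opp) -> no flip
Dir S: first cell '.' (not opp) -> no flip
Dir SE: first cell '.' (not opp) -> no flip

Answer: (3,4) (4,4)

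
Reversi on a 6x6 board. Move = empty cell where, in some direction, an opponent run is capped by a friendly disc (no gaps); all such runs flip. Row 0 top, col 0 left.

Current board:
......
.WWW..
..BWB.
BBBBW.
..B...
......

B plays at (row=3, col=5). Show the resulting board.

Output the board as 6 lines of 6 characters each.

Place B at (3,5); scan 8 dirs for brackets.
Dir NW: first cell 'B' (not opp) -> no flip
Dir N: first cell '.' (not opp) -> no flip
Dir NE: edge -> no flip
Dir W: opp run (3,4) capped by B -> flip
Dir E: edge -> no flip
Dir SW: first cell '.' (not opp) -> no flip
Dir S: first cell '.' (not opp) -> no flip
Dir SE: edge -> no flip
All flips: (3,4)

Answer: ......
.WWW..
..BWB.
BBBBBB
..B...
......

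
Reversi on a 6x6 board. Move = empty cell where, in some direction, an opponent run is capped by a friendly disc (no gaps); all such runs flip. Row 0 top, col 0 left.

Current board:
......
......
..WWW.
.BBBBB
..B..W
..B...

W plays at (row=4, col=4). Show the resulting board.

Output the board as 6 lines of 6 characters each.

Answer: ......
......
..WWW.
.BBWWB
..B.WW
..B...

Derivation:
Place W at (4,4); scan 8 dirs for brackets.
Dir NW: opp run (3,3) capped by W -> flip
Dir N: opp run (3,4) capped by W -> flip
Dir NE: opp run (3,5), next=edge -> no flip
Dir W: first cell '.' (not opp) -> no flip
Dir E: first cell 'W' (not opp) -> no flip
Dir SW: first cell '.' (not opp) -> no flip
Dir S: first cell '.' (not opp) -> no flip
Dir SE: first cell '.' (not opp) -> no flip
All flips: (3,3) (3,4)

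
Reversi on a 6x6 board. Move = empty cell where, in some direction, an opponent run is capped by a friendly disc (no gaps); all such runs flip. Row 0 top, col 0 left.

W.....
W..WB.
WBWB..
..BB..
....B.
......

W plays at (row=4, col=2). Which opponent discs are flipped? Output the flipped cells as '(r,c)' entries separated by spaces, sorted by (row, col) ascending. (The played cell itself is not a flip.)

Answer: (3,2)

Derivation:
Dir NW: first cell '.' (not opp) -> no flip
Dir N: opp run (3,2) capped by W -> flip
Dir NE: opp run (3,3), next='.' -> no flip
Dir W: first cell '.' (not opp) -> no flip
Dir E: first cell '.' (not opp) -> no flip
Dir SW: first cell '.' (not opp) -> no flip
Dir S: first cell '.' (not opp) -> no flip
Dir SE: first cell '.' (not opp) -> no flip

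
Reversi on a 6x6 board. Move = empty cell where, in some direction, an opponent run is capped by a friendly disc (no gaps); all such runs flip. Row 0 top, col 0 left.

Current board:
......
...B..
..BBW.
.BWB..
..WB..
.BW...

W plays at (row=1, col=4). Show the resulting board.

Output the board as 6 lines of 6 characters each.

Answer: ......
...BW.
..BWW.
.BWB..
..WB..
.BW...

Derivation:
Place W at (1,4); scan 8 dirs for brackets.
Dir NW: first cell '.' (not opp) -> no flip
Dir N: first cell '.' (not opp) -> no flip
Dir NE: first cell '.' (not opp) -> no flip
Dir W: opp run (1,3), next='.' -> no flip
Dir E: first cell '.' (not opp) -> no flip
Dir SW: opp run (2,3) capped by W -> flip
Dir S: first cell 'W' (not opp) -> no flip
Dir SE: first cell '.' (not opp) -> no flip
All flips: (2,3)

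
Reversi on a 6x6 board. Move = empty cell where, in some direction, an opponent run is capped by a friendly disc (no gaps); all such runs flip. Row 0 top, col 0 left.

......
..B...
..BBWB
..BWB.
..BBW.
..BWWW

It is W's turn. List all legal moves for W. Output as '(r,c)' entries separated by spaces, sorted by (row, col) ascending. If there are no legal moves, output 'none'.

(0,1): no bracket -> illegal
(0,2): no bracket -> illegal
(0,3): no bracket -> illegal
(1,1): flips 1 -> legal
(1,3): flips 1 -> legal
(1,4): no bracket -> illegal
(1,5): no bracket -> illegal
(2,1): flips 4 -> legal
(3,1): flips 2 -> legal
(3,5): flips 1 -> legal
(4,1): flips 2 -> legal
(4,5): no bracket -> illegal
(5,1): flips 2 -> legal

Answer: (1,1) (1,3) (2,1) (3,1) (3,5) (4,1) (5,1)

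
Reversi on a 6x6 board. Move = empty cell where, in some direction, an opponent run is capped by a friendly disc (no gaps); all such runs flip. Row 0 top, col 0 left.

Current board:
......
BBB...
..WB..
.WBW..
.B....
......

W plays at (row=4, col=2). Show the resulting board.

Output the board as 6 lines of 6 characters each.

Answer: ......
BBB...
..WB..
.WWW..
.BW...
......

Derivation:
Place W at (4,2); scan 8 dirs for brackets.
Dir NW: first cell 'W' (not opp) -> no flip
Dir N: opp run (3,2) capped by W -> flip
Dir NE: first cell 'W' (not opp) -> no flip
Dir W: opp run (4,1), next='.' -> no flip
Dir E: first cell '.' (not opp) -> no flip
Dir SW: first cell '.' (not opp) -> no flip
Dir S: first cell '.' (not opp) -> no flip
Dir SE: first cell '.' (not opp) -> no flip
All flips: (3,2)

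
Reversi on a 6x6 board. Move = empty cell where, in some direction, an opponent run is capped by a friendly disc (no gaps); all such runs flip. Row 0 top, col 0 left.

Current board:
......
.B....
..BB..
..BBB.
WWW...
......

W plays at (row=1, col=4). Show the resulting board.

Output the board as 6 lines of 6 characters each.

Place W at (1,4); scan 8 dirs for brackets.
Dir NW: first cell '.' (not opp) -> no flip
Dir N: first cell '.' (not opp) -> no flip
Dir NE: first cell '.' (not opp) -> no flip
Dir W: first cell '.' (not opp) -> no flip
Dir E: first cell '.' (not opp) -> no flip
Dir SW: opp run (2,3) (3,2) capped by W -> flip
Dir S: first cell '.' (not opp) -> no flip
Dir SE: first cell '.' (not opp) -> no flip
All flips: (2,3) (3,2)

Answer: ......
.B..W.
..BW..
..WBB.
WWW...
......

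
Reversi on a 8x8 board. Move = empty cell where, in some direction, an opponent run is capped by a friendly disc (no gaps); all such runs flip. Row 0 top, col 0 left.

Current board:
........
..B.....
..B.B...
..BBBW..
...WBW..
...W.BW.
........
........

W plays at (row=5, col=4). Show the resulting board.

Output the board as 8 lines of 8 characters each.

Answer: ........
..B.....
..B.B...
..BBBW..
...WBW..
...WWWW.
........
........

Derivation:
Place W at (5,4); scan 8 dirs for brackets.
Dir NW: first cell 'W' (not opp) -> no flip
Dir N: opp run (4,4) (3,4) (2,4), next='.' -> no flip
Dir NE: first cell 'W' (not opp) -> no flip
Dir W: first cell 'W' (not opp) -> no flip
Dir E: opp run (5,5) capped by W -> flip
Dir SW: first cell '.' (not opp) -> no flip
Dir S: first cell '.' (not opp) -> no flip
Dir SE: first cell '.' (not opp) -> no flip
All flips: (5,5)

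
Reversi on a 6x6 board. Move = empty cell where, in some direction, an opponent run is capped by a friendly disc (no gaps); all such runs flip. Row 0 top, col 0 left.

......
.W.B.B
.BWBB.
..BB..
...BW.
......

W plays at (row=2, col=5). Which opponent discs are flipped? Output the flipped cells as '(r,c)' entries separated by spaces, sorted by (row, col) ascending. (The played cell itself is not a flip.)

Answer: (2,3) (2,4)

Derivation:
Dir NW: first cell '.' (not opp) -> no flip
Dir N: opp run (1,5), next='.' -> no flip
Dir NE: edge -> no flip
Dir W: opp run (2,4) (2,3) capped by W -> flip
Dir E: edge -> no flip
Dir SW: first cell '.' (not opp) -> no flip
Dir S: first cell '.' (not opp) -> no flip
Dir SE: edge -> no flip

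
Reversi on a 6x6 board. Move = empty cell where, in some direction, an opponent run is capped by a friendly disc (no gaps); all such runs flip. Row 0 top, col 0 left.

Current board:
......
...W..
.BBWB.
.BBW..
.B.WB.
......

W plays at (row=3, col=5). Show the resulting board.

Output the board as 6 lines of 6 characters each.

Answer: ......
...W..
.BBWW.
.BBW.W
.B.WB.
......

Derivation:
Place W at (3,5); scan 8 dirs for brackets.
Dir NW: opp run (2,4) capped by W -> flip
Dir N: first cell '.' (not opp) -> no flip
Dir NE: edge -> no flip
Dir W: first cell '.' (not opp) -> no flip
Dir E: edge -> no flip
Dir SW: opp run (4,4), next='.' -> no flip
Dir S: first cell '.' (not opp) -> no flip
Dir SE: edge -> no flip
All flips: (2,4)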